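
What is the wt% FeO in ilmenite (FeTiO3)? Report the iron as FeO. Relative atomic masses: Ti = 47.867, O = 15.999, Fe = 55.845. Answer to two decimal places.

M(FeTiO3) = 151.709 g/mol; M(FeO) = 71.844 g/mol.
Moles FeO per formula unit = 1 Fe ÷ 1 = 1.0000.
FeO fraction = (1.0000 × 71.844) / 151.709 = 71.844/151.709 = 0.4736.

47.36 wt%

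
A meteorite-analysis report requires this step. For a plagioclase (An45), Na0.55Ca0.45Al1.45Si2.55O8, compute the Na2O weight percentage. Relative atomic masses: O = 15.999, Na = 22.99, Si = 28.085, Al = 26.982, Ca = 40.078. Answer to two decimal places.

6.33 wt%

Molar mass of Na0.55Ca0.45Al1.45Si2.55O8 = 0.55*22.99 + 0.45*40.078 + 1.45*26.982 + 2.55*28.085 + 8*15.999 = 269.412 g/mol.
Each formula unit contains 0.55 Na, equivalent to 0.55/2 = 0.2750 mol Na2O.
M(Na2O) = 2×22.99 + 1×15.999 = 61.979 g/mol.
Mass of Na2O per formula unit = 0.2750 × 61.979 = 17.044 g.
Na2O wt% = 17.044 / 269.412 × 100 = 6.33%.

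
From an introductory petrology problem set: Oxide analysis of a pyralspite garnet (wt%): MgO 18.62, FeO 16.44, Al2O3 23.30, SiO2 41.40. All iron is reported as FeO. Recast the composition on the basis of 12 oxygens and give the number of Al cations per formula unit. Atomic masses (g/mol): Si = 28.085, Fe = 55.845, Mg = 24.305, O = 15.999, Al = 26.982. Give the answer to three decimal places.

1.991 Al apfu

18.62 wt% MgO ÷ 40.304 g/mol = 0.46199 mol, giving 0.46199 Mg and 0.46199 O.
16.44 wt% FeO ÷ 71.844 g/mol = 0.22883 mol, giving 0.22883 Fe and 0.22883 O.
23.30 wt% Al2O3 ÷ 101.961 g/mol = 0.22852 mol, giving 0.45704 Al and 0.68556 O.
41.40 wt% SiO2 ÷ 60.083 g/mol = 0.68905 mol, giving 0.68905 Si and 1.37810 O.
Oxygen sums to 2.75448; scaling by 12/2.75448 = 4.35654 puts the formula on 12 O.
Al: 0.45704 × 4.35654 = 1.991 atoms per formula unit.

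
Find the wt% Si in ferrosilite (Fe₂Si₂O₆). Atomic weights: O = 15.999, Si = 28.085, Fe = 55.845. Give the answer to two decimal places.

Formula mass = 2·55.845 + 2·28.085 + 6·15.999 = 263.854 g/mol, of which 56.170 g is Si.
So Si makes up 56.170/263.854 = 0.2129 of the mass, i.e. 21.29%.

21.29 wt%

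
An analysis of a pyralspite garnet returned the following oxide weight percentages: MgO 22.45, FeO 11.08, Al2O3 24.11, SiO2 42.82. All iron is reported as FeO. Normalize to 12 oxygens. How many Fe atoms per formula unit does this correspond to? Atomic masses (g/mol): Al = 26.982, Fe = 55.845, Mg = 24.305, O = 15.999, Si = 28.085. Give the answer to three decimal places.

MgO: 22.45/40.304 = 0.55702 mol → 0.55702 mol Mg, 0.55702 mol O.
FeO: 11.08/71.844 = 0.15422 mol → 0.15422 mol Fe, 0.15422 mol O.
Al2O3: 24.11/101.961 = 0.23646 mol → 0.47292 mol Al, 0.70938 mol O.
SiO2: 42.82/60.083 = 0.71268 mol → 0.71268 mol Si, 1.42536 mol O.
Total oxygen = 2.84598 mol. Normalization factor = 12/2.84598 = 4.21647.
Fe per 12 O = 0.15422 × 4.21647 = 0.650.

0.650 Fe apfu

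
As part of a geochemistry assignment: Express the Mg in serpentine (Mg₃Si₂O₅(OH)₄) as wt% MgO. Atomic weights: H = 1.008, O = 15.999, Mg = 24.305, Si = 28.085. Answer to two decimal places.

M(Mg₃Si₂O₅(OH)₄) = 277.108 g/mol; M(MgO) = 40.304 g/mol.
Moles MgO per formula unit = 3 Mg ÷ 1 = 3.0000.
MgO fraction = (3.0000 × 40.304) / 277.108 = 120.912/277.108 = 0.4363.

43.63 wt%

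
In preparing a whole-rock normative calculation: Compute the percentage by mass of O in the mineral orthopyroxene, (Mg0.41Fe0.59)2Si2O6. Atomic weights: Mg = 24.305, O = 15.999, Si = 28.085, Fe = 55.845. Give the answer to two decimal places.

40.34 wt%

M((Mg0.41Fe0.59)2Si2O6) = 237.991 g/mol.
O contributes 6 × 15.999 = 95.994 g per mole.
95.994/237.991 = 0.4034 → 40.34%.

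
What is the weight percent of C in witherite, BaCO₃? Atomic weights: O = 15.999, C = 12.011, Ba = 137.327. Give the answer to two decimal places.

M(BaCO₃) = 197.335 g/mol.
C contributes 1 × 12.011 = 12.011 g per mole.
12.011/197.335 = 0.0609 → 6.09%.

6.09 wt%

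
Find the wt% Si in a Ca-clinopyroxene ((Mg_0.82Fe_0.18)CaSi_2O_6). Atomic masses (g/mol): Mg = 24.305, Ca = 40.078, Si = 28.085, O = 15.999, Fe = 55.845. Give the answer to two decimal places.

25.28 wt%

Molar mass of (Mg_0.82Fe_0.18)CaSi_2O_6: 0.82·24.305 + 0.18·55.845 + 1·40.078 + 2·28.085 + 6·15.999 = 222.224 g/mol.
Mass of Si per formula unit: 2 × 28.085 = 56.170 g.
Weight fraction Si = 56.170 / 222.224 = 0.2528.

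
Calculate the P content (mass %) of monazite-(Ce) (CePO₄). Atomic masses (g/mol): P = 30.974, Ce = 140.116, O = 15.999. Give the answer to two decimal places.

13.18 mass %

Formula mass = 1·140.116 + 1·30.974 + 4·15.999 = 235.086 g/mol, of which 30.974 g is P.
So P makes up 30.974/235.086 = 0.1318 of the mass, i.e. 13.18%.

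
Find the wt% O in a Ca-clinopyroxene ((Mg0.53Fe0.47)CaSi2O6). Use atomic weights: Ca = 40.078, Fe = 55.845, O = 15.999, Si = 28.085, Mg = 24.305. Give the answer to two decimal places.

Formula mass = 0.53·24.305 + 0.47·55.845 + 1·40.078 + 2·28.085 + 6·15.999 = 231.371 g/mol, of which 95.994 g is O.
So O makes up 95.994/231.371 = 0.4149 of the mass, i.e. 41.49%.

41.49 wt%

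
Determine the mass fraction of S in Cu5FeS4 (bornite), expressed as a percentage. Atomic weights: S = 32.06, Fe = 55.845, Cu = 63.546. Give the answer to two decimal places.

M(Cu5FeS4) = 501.815 g/mol.
S contributes 4 × 32.06 = 128.240 g per mole.
128.240/501.815 = 0.2556 → 25.56%.

25.56 wt%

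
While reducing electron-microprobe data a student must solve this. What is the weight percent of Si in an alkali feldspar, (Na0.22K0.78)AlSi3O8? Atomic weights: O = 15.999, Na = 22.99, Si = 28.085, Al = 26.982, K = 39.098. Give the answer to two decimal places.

Molar mass of (Na0.22K0.78)AlSi3O8: 0.22·22.99 + 0.78·39.098 + 1·26.982 + 3·28.085 + 8·15.999 = 274.783 g/mol.
Mass of Si per formula unit: 3 × 28.085 = 84.255 g.
Weight fraction Si = 84.255 / 274.783 = 0.3066.

30.66 mass %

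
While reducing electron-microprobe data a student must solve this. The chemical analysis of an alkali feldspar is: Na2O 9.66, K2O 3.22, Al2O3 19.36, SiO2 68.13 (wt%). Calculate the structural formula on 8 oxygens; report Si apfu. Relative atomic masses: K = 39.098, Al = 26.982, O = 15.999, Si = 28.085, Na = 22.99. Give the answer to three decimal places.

2.996 Si apfu

9.66 wt% Na2O ÷ 61.979 g/mol = 0.15586 mol, giving 0.31172 Na and 0.15586 O.
3.22 wt% K2O ÷ 94.195 g/mol = 0.03418 mol, giving 0.06836 K and 0.03418 O.
19.36 wt% Al2O3 ÷ 101.961 g/mol = 0.18988 mol, giving 0.37976 Al and 0.56964 O.
68.13 wt% SiO2 ÷ 60.083 g/mol = 1.13393 mol, giving 1.13393 Si and 2.26786 O.
Oxygen sums to 3.02754; scaling by 8/3.02754 = 2.64241 puts the formula on 8 O.
Si: 1.13393 × 2.64241 = 2.996 atoms per formula unit.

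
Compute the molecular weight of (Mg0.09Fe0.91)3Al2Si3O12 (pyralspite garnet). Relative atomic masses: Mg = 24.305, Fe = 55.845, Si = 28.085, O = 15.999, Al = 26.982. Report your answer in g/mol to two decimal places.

489.23 g/mol

M = 0.27·24.305 + 2.73·55.845 + 2·26.982 + 3·28.085 + 12·15.999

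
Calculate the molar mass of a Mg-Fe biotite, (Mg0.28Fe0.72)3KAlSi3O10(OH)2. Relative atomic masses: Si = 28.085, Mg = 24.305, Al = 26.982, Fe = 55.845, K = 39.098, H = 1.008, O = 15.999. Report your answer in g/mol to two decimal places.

485.38 g/mol

Mg: 0.84 × 24.305 = 20.4162
Fe: 2.16 × 55.845 = 120.6252
K: 1 × 39.098 = 39.0980
Al: 1 × 26.982 = 26.9820
Si: 3 × 28.085 = 84.2550
O: 12 × 15.999 = 191.9880
H: 2 × 1.008 = 2.0160
Summing the contributions gives the formula mass.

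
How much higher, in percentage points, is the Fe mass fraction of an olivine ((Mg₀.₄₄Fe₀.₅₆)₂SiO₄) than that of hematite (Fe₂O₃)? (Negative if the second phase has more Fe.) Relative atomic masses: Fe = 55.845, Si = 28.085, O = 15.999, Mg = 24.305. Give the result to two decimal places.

-34.41 percentage points

First mineral: 62.546 g Fe in 176.016 g formula = 35.53 wt% Fe.
Second mineral: 111.690 g Fe in 159.687 g formula = 69.94 wt% Fe.
35.53% − 69.94% gives a difference of -34.41 percentage points.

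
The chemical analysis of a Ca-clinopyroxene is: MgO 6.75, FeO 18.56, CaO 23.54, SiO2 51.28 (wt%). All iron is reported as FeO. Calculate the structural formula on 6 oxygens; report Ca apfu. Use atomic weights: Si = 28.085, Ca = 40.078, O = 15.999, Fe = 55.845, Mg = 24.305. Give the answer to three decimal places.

0.987 Ca apfu

MgO (M=40.304): mol = 0.16748; Mg = 0.16748, O = 0.16748.
FeO (M=71.844): mol = 0.25834; Fe = 0.25834, O = 0.25834.
CaO (M=56.077): mol = 0.41978; Ca = 0.41978, O = 0.41978.
SiO2 (M=60.083): mol = 0.85349; Si = 0.85349, O = 1.70698.
ΣO = 2.55258; factor = 6/ΣO = 2.35056.
Ca apfu = 0.41978 × 2.35056 = 0.987.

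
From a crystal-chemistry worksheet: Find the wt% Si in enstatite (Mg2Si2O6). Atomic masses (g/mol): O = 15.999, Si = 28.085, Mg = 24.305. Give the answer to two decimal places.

27.98 mass %

Formula mass = 2×24.305 + 2×28.085 + 6×15.999 = 200.774 g/mol, of which 56.170 g is Si.
So Si makes up 56.170/200.774 = 0.2798 of the mass, i.e. 27.98%.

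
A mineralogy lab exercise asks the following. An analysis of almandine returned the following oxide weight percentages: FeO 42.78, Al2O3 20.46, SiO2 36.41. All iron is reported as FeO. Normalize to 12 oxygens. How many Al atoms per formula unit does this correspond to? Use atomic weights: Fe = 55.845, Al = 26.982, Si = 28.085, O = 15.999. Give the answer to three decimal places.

FeO (M=71.844): mol = 0.59546; Fe = 0.59546, O = 0.59546.
Al2O3 (M=101.961): mol = 0.20066; Al = 0.40132, O = 0.60198.
SiO2 (M=60.083): mol = 0.60600; Si = 0.60600, O = 1.21200.
ΣO = 2.40944; factor = 12/ΣO = 4.98041.
Al apfu = 0.40132 × 4.98041 = 1.999.

1.999 Al apfu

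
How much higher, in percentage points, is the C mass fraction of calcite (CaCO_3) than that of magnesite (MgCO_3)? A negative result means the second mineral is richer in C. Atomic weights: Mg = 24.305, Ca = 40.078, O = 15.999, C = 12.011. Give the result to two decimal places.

-2.25 percentage points

First mineral: 12.011 g C in 100.086 g formula = 12.00 wt% C.
Second mineral: 12.011 g C in 84.313 g formula = 14.25 wt% C.
12.00% − 14.25% gives a difference of -2.25 percentage points.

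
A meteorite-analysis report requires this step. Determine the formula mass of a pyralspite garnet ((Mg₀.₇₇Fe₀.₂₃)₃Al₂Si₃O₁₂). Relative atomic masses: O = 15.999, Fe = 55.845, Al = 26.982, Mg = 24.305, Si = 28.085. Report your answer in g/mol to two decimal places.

424.88 g/mol

The formula mass is the sum 2.31·24.305 + 0.69·55.845 + 2·26.982 + 3·28.085 + 12·15.999.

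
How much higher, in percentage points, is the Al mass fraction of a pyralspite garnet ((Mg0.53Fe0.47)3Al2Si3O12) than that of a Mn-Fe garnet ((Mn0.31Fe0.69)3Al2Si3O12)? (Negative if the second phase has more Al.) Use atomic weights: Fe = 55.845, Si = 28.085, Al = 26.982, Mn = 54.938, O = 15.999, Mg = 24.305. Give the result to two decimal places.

Al in (Mg0.53Fe0.47)3Al2Si3O12: molar mass 447.593 g/mol; 2×26.982 = 53.964 g → 12.06 wt%.
Al in (Mn0.31Fe0.69)3Al2Si3O12: molar mass 496.898 g/mol; 2×26.982 = 53.964 g → 10.86 wt%.
Difference = 12.06 − 10.86 = 1.20 percentage points.

1.20 percentage points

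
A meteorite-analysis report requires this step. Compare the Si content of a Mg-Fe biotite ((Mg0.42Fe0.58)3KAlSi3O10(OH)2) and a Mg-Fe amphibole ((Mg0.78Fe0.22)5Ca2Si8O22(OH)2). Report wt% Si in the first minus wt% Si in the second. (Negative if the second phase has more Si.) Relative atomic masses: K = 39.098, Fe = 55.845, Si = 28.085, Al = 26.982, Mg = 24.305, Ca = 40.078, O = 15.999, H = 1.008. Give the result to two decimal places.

Si in (Mg0.42Fe0.58)3KAlSi3O10(OH)2: molar mass 472.134 g/mol; 3×28.085 = 84.255 g → 17.85 wt%.
Si in (Mg0.78Fe0.22)5Ca2Si8O22(OH)2: molar mass 847.047 g/mol; 8×28.085 = 224.680 g → 26.53 wt%.
Difference = 17.85 − 26.53 = -8.68 percentage points.

-8.68 percentage points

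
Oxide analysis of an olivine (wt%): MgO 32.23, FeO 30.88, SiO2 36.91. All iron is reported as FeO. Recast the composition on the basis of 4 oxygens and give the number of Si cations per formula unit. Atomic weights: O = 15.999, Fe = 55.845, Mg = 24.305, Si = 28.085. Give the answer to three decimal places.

1.000 Si apfu

MgO (M=40.304): mol = 0.79967; Mg = 0.79967, O = 0.79967.
FeO (M=71.844): mol = 0.42982; Fe = 0.42982, O = 0.42982.
SiO2 (M=60.083): mol = 0.61432; Si = 0.61432, O = 1.22864.
ΣO = 2.45813; factor = 4/ΣO = 1.62725.
Si apfu = 0.61432 × 1.62725 = 1.000.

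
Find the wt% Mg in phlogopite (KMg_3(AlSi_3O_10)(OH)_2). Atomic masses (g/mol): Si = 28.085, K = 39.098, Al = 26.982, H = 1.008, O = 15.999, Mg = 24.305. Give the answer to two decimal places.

Molar mass of KMg_3(AlSi_3O_10)(OH)_2: 1×39.098 + 3×24.305 + 1×26.982 + 3×28.085 + 12×15.999 + 2×1.008 = 417.254 g/mol.
Mass of Mg per formula unit: 3 × 24.305 = 72.915 g.
Weight fraction Mg = 72.915 / 417.254 = 0.1747.

17.47 mass %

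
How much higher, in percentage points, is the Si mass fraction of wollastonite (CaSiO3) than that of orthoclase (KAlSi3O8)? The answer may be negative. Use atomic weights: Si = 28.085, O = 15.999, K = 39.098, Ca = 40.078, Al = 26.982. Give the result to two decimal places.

-6.09 percentage points

Si in CaSiO3: molar mass 116.160 g/mol; 1×28.085 = 28.085 g → 24.18 wt%.
Si in KAlSi3O8: molar mass 278.327 g/mol; 3×28.085 = 84.255 g → 30.27 wt%.
Difference = 24.18 − 30.27 = -6.09 percentage points.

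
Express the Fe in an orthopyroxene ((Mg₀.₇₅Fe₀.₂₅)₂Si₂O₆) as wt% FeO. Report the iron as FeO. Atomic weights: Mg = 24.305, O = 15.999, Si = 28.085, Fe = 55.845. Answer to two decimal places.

Formula mass = 216.544 g/mol.
0.50 Fe → 0.5000 mol FeO per formula unit; M(FeO) = 71.844, so FeO mass = 35.922 g.
35.922/216.544 × 100 = 16.59 wt%.

16.59 wt%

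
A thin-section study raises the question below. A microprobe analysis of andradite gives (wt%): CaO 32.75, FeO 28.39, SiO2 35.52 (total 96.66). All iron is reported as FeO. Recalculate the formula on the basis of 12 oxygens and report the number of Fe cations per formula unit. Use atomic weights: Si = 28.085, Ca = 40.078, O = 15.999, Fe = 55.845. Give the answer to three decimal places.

2.194 Fe apfu

32.75 wt% CaO ÷ 56.077 g/mol = 0.58402 mol, giving 0.58402 Ca and 0.58402 O.
28.39 wt% FeO ÷ 71.844 g/mol = 0.39516 mol, giving 0.39516 Fe and 0.39516 O.
35.52 wt% SiO2 ÷ 60.083 g/mol = 0.59118 mol, giving 0.59118 Si and 1.18236 O.
Oxygen sums to 2.16154; scaling by 12/2.16154 = 5.55160 puts the formula on 12 O.
Fe: 0.39516 × 5.55160 = 2.194 atoms per formula unit.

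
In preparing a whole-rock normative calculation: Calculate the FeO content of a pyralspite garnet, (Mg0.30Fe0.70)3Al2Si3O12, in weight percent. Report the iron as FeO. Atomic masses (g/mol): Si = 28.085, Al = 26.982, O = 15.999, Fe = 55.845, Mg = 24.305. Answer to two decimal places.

Formula mass = 469.356 g/mol.
2.10 Fe → 2.1000 mol FeO per formula unit; M(FeO) = 71.844, so FeO mass = 150.872 g.
150.872/469.356 × 100 = 32.14 wt%.

32.14 wt%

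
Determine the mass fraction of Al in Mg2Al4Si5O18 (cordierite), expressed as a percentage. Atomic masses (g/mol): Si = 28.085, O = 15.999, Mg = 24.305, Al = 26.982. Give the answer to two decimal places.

Formula mass = 2·24.305 + 4·26.982 + 5·28.085 + 18·15.999 = 584.945 g/mol, of which 107.928 g is Al.
So Al makes up 107.928/584.945 = 0.1845 of the mass, i.e. 18.45%.

18.45 mass %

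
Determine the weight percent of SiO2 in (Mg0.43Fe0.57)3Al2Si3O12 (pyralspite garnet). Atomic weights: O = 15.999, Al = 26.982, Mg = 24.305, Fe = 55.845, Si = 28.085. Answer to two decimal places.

39.44 wt%

Formula mass = 457.055 g/mol.
3 Si → 3.0000 mol SiO2 per formula unit; M(SiO2) = 60.083, so SiO2 mass = 180.249 g.
180.249/457.055 × 100 = 39.44 wt%.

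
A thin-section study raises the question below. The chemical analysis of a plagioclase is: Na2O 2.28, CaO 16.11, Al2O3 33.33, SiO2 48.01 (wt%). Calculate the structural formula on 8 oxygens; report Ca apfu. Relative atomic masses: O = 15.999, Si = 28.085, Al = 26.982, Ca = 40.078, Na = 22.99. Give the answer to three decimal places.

0.792 Ca apfu

2.28 wt% Na2O ÷ 61.979 g/mol = 0.03679 mol, giving 0.07358 Na and 0.03679 O.
16.11 wt% CaO ÷ 56.077 g/mol = 0.28728 mol, giving 0.28728 Ca and 0.28728 O.
33.33 wt% Al2O3 ÷ 101.961 g/mol = 0.32689 mol, giving 0.65378 Al and 0.98067 O.
48.01 wt% SiO2 ÷ 60.083 g/mol = 0.79906 mol, giving 0.79906 Si and 1.59812 O.
Oxygen sums to 2.90286; scaling by 8/2.90286 = 2.75590 puts the formula on 8 O.
Ca: 0.28728 × 2.75590 = 0.792 atoms per formula unit.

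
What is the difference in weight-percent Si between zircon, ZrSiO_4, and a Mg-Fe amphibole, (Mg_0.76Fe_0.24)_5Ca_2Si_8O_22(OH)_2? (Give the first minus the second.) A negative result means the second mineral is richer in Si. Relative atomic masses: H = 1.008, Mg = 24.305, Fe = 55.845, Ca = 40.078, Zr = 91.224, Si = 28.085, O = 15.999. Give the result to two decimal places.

-11.11 percentage points

First mineral: 28.085 g Si in 183.305 g formula = 15.32 wt% Si.
Second mineral: 224.680 g Si in 850.201 g formula = 26.43 wt% Si.
15.32% − 26.43% gives a difference of -11.11 percentage points.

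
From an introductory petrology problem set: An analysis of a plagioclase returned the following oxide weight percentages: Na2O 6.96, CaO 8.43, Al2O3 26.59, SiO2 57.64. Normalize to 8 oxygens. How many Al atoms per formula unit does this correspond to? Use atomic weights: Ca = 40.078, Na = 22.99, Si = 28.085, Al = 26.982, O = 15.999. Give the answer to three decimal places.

1.408 Al apfu

6.96 wt% Na2O ÷ 61.979 g/mol = 0.11230 mol, giving 0.22460 Na and 0.11230 O.
8.43 wt% CaO ÷ 56.077 g/mol = 0.15033 mol, giving 0.15033 Ca and 0.15033 O.
26.59 wt% Al2O3 ÷ 101.961 g/mol = 0.26079 mol, giving 0.52158 Al and 0.78237 O.
57.64 wt% SiO2 ÷ 60.083 g/mol = 0.95934 mol, giving 0.95934 Si and 1.91868 O.
Oxygen sums to 2.96368; scaling by 8/2.96368 = 2.69935 puts the formula on 8 O.
Al: 0.52158 × 2.69935 = 1.408 atoms per formula unit.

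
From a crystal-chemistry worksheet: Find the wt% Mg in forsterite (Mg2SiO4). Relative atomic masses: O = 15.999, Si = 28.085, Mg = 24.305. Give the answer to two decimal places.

M(Mg2SiO4) = 140.691 g/mol.
Mg contributes 2 × 24.305 = 48.610 g per mole.
48.610/140.691 = 0.3455 → 34.55%.

34.55 mass %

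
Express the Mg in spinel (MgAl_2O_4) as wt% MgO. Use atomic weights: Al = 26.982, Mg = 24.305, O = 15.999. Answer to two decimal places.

Molar mass of MgAl_2O_4 = 1·24.305 + 2·26.982 + 4·15.999 = 142.265 g/mol.
Each formula unit contains 1 Mg, equivalent to 1/1 = 1.0000 mol MgO.
M(MgO) = 1×24.305 + 1×15.999 = 40.304 g/mol.
Mass of MgO per formula unit = 1.0000 × 40.304 = 40.304 g.
MgO wt% = 40.304 / 142.265 × 100 = 28.33%.

28.33 wt%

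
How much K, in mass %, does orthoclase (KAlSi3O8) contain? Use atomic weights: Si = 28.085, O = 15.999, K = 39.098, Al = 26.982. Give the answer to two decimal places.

Formula mass = 1*39.098 + 1*26.982 + 3*28.085 + 8*15.999 = 278.327 g/mol, of which 39.098 g is K.
So K makes up 39.098/278.327 = 0.1405 of the mass, i.e. 14.05%.

14.05 mass %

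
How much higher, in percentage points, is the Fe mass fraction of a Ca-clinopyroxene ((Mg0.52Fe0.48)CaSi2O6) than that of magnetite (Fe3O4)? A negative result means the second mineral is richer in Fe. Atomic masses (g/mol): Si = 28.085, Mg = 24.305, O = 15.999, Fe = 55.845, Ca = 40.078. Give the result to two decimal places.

-60.79 percentage points

M((Mg0.52Fe0.48)CaSi2O6) = 231.686 g/mol, so wt% Fe = 26.806/231.686 × 100 = 11.57%.
M(Fe3O4) = 231.531 g/mol, so wt% Fe = 167.535/231.531 × 100 = 72.36%.
11.57 − 72.36 = -60.79 pp.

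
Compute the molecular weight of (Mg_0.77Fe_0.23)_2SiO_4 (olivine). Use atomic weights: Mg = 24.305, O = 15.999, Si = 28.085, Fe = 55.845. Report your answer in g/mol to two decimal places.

155.20 g/mol

Mg: 1.54 × 24.305 = 37.4297
Fe: 0.46 × 55.845 = 25.6887
Si: 1 × 28.085 = 28.0850
O: 4 × 15.999 = 63.9960
Summing the contributions gives the formula mass.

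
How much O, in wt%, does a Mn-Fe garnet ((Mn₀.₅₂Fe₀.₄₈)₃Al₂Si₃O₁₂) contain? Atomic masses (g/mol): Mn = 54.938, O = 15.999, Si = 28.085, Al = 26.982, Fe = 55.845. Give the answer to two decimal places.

M((Mn₀.₅₂Fe₀.₄₈)₃Al₂Si₃O₁₂) = 496.327 g/mol.
O contributes 12 × 15.999 = 191.988 g per mole.
191.988/496.327 = 0.3868 → 38.68%.

38.68 wt%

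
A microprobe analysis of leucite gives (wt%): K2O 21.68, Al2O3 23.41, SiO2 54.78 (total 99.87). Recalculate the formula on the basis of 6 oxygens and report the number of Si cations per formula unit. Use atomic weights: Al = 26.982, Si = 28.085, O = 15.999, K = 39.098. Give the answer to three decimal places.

1.995 Si apfu

21.68 wt% K2O ÷ 94.195 g/mol = 0.23016 mol, giving 0.46032 K and 0.23016 O.
23.41 wt% Al2O3 ÷ 101.961 g/mol = 0.22960 mol, giving 0.45920 Al and 0.68880 O.
54.78 wt% SiO2 ÷ 60.083 g/mol = 0.91174 mol, giving 0.91174 Si and 1.82348 O.
Oxygen sums to 2.74244; scaling by 6/2.74244 = 2.18783 puts the formula on 6 O.
Si: 0.91174 × 2.18783 = 1.995 atoms per formula unit.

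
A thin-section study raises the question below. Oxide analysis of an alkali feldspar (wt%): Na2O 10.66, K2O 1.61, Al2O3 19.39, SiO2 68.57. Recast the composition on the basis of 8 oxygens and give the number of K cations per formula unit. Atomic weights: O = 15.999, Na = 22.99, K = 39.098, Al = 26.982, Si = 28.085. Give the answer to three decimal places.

Na2O: 10.66/61.979 = 0.17199 mol → 0.34398 mol Na, 0.17199 mol O.
K2O: 1.61/94.195 = 0.01709 mol → 0.03418 mol K, 0.01709 mol O.
Al2O3: 19.39/101.961 = 0.19017 mol → 0.38034 mol Al, 0.57051 mol O.
SiO2: 68.57/60.083 = 1.14125 mol → 1.14125 mol Si, 2.28250 mol O.
Total oxygen = 3.04209 mol. Normalization factor = 8/3.04209 = 2.62977.
K per 8 O = 0.03418 × 2.62977 = 0.090.

0.090 K apfu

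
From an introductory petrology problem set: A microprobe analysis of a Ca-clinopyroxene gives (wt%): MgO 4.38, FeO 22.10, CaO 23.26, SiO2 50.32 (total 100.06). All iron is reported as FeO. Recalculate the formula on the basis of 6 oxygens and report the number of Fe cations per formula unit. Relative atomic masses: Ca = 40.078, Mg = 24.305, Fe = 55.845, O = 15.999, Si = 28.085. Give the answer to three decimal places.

0.736 Fe apfu

MgO: 4.38/40.304 = 0.10867 mol → 0.10867 mol Mg, 0.10867 mol O.
FeO: 22.10/71.844 = 0.30761 mol → 0.30761 mol Fe, 0.30761 mol O.
CaO: 23.26/56.077 = 0.41479 mol → 0.41479 mol Ca, 0.41479 mol O.
SiO2: 50.32/60.083 = 0.83751 mol → 0.83751 mol Si, 1.67502 mol O.
Total oxygen = 2.50609 mol. Normalization factor = 6/2.50609 = 2.39417.
Fe per 6 O = 0.30761 × 2.39417 = 0.736.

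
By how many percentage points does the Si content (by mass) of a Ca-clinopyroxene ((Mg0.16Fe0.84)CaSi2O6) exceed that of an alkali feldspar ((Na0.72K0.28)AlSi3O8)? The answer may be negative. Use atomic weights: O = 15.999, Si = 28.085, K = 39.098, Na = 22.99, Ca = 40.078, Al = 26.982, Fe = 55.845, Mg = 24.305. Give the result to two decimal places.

-8.48 percentage points

First mineral: 56.170 g Si in 243.041 g formula = 23.11 wt% Si.
Second mineral: 84.255 g Si in 266.729 g formula = 31.59 wt% Si.
23.11% − 31.59% gives a difference of -8.48 percentage points.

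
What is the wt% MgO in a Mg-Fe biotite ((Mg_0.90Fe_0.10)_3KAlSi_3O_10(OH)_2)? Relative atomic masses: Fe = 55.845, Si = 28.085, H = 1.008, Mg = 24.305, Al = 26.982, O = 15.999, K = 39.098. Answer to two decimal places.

25.50 wt%

Molar mass of (Mg_0.90Fe_0.10)_3KAlSi_3O_10(OH)_2 = 2.70×24.305 + 0.30×55.845 + 1×39.098 + 1×26.982 + 3×28.085 + 12×15.999 + 2×1.008 = 426.716 g/mol.
Each formula unit contains 2.70 Mg, equivalent to 2.70/1 = 2.7000 mol MgO.
M(MgO) = 1×24.305 + 1×15.999 = 40.304 g/mol.
Mass of MgO per formula unit = 2.7000 × 40.304 = 108.821 g.
MgO wt% = 108.821 / 426.716 × 100 = 25.50%.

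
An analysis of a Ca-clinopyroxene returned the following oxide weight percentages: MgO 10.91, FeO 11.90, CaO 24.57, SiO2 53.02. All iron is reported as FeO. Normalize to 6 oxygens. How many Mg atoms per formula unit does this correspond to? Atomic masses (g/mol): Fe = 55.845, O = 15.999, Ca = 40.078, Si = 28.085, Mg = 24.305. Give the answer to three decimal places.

0.615 Mg apfu

MgO: 10.91/40.304 = 0.27069 mol → 0.27069 mol Mg, 0.27069 mol O.
FeO: 11.90/71.844 = 0.16564 mol → 0.16564 mol Fe, 0.16564 mol O.
CaO: 24.57/56.077 = 0.43815 mol → 0.43815 mol Ca, 0.43815 mol O.
SiO2: 53.02/60.083 = 0.88245 mol → 0.88245 mol Si, 1.76490 mol O.
Total oxygen = 2.63938 mol. Normalization factor = 6/2.63938 = 2.27326.
Mg per 6 O = 0.27069 × 2.27326 = 0.615.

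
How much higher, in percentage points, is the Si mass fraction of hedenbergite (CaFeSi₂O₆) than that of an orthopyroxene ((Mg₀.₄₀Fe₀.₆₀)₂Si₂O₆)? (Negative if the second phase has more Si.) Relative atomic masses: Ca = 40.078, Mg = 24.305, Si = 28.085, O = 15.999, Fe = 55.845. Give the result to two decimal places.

Si in CaFeSi₂O₆: molar mass 248.087 g/mol; 2×28.085 = 56.170 g → 22.64 wt%.
Si in (Mg₀.₄₀Fe₀.₆₀)₂Si₂O₆: molar mass 238.622 g/mol; 2×28.085 = 56.170 g → 23.54 wt%.
Difference = 22.64 − 23.54 = -0.90 percentage points.

-0.90 percentage points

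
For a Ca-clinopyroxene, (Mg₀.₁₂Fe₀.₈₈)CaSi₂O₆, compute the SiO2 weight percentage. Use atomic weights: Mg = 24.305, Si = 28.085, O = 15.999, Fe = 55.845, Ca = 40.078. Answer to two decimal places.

M((Mg₀.₁₂Fe₀.₈₈)CaSi₂O₆) = 244.302 g/mol; M(SiO2) = 60.083 g/mol.
Moles SiO2 per formula unit = 2 Si ÷ 1 = 2.0000.
SiO2 fraction = (2.0000 × 60.083) / 244.302 = 120.166/244.302 = 0.4919.

49.19 wt%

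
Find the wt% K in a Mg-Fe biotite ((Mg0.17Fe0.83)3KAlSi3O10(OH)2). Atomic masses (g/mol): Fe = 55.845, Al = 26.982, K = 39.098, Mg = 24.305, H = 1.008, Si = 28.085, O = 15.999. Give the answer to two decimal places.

M((Mg0.17Fe0.83)3KAlSi3O10(OH)2) = 495.789 g/mol.
K contributes 1 × 39.098 = 39.098 g per mole.
39.098/495.789 = 0.0789 → 7.89%.

7.89 weight percent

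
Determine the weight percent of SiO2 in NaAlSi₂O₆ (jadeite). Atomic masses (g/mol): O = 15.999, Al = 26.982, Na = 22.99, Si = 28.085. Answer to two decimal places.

59.45 wt%

Molar mass of NaAlSi₂O₆ = 1*22.99 + 1*26.982 + 2*28.085 + 6*15.999 = 202.136 g/mol.
Each formula unit contains 2 Si, equivalent to 2/1 = 2.0000 mol SiO2.
M(SiO2) = 1×28.085 + 2×15.999 = 60.083 g/mol.
Mass of SiO2 per formula unit = 2.0000 × 60.083 = 120.166 g.
SiO2 wt% = 120.166 / 202.136 × 100 = 59.45%.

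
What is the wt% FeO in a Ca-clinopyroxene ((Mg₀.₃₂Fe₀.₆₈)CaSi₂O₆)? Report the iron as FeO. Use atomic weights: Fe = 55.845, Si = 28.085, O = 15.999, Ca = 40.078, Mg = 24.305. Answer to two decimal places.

Molar mass of (Mg₀.₃₂Fe₀.₆₈)CaSi₂O₆ = 0.32·24.305 + 0.68·55.845 + 1·40.078 + 2·28.085 + 6·15.999 = 237.994 g/mol.
Each formula unit contains 0.68 Fe, equivalent to 0.68/1 = 0.6800 mol FeO.
M(FeO) = 1×55.845 + 1×15.999 = 71.844 g/mol.
Mass of FeO per formula unit = 0.6800 × 71.844 = 48.854 g.
FeO wt% = 48.854 / 237.994 × 100 = 20.53%.

20.53 wt%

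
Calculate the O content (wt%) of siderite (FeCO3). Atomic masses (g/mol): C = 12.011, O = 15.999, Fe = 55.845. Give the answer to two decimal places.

Molar mass of FeCO3: 1×55.845 + 1×12.011 + 3×15.999 = 115.853 g/mol.
Mass of O per formula unit: 3 × 15.999 = 47.997 g.
Weight fraction O = 47.997 / 115.853 = 0.4143.

41.43 wt%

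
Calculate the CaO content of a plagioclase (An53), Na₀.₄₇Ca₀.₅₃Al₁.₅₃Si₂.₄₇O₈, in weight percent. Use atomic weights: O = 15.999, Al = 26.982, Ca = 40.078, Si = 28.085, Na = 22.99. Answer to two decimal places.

Formula mass = 270.691 g/mol.
0.53 Ca → 0.5300 mol CaO per formula unit; M(CaO) = 56.077, so CaO mass = 29.721 g.
29.721/270.691 × 100 = 10.98 wt%.

10.98 wt%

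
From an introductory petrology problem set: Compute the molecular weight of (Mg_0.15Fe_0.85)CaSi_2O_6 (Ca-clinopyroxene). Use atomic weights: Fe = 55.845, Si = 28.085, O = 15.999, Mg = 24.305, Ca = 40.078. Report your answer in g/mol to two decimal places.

243.36 g/mol

The formula mass is the sum 0.15·24.305 + 0.85·55.845 + 1·40.078 + 2·28.085 + 6·15.999.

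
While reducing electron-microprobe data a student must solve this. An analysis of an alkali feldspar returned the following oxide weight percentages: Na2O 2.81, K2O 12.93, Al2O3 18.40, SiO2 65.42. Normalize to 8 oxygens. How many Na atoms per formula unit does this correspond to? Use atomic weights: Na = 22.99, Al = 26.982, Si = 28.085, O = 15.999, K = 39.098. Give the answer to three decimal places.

2.81 wt% Na2O ÷ 61.979 g/mol = 0.04534 mol, giving 0.09068 Na and 0.04534 O.
12.93 wt% K2O ÷ 94.195 g/mol = 0.13727 mol, giving 0.27454 K and 0.13727 O.
18.40 wt% Al2O3 ÷ 101.961 g/mol = 0.18046 mol, giving 0.36092 Al and 0.54138 O.
65.42 wt% SiO2 ÷ 60.083 g/mol = 1.08883 mol, giving 1.08883 Si and 2.17766 O.
Oxygen sums to 2.90165; scaling by 8/2.90165 = 2.75705 puts the formula on 8 O.
Na: 0.09068 × 2.75705 = 0.250 atoms per formula unit.

0.250 Na apfu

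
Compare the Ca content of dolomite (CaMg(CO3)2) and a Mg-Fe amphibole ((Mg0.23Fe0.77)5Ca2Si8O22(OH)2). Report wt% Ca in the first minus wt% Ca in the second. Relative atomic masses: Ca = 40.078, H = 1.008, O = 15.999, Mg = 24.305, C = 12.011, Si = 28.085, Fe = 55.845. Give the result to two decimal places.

Ca in CaMg(CO3)2: molar mass 184.399 g/mol; 1×40.078 = 40.078 g → 21.73 wt%.
Ca in (Mg0.23Fe0.77)5Ca2Si8O22(OH)2: molar mass 933.782 g/mol; 2×40.078 = 80.156 g → 8.58 wt%.
Difference = 21.73 − 8.58 = 13.15 percentage points.

13.15 percentage points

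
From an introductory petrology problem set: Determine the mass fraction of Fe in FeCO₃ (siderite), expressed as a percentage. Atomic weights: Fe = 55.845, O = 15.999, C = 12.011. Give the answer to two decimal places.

Molar mass of FeCO₃: 1×55.845 + 1×12.011 + 3×15.999 = 115.853 g/mol.
Mass of Fe per formula unit: 1 × 55.845 = 55.845 g.
Weight fraction Fe = 55.845 / 115.853 = 0.4820.

48.20 wt%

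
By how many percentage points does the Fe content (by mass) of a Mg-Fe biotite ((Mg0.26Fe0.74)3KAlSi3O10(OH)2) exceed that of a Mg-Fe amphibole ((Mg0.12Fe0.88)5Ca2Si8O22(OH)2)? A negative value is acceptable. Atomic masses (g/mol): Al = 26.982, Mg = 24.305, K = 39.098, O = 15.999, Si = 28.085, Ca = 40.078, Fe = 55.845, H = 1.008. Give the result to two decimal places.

-0.39 percentage points

Fe in (Mg0.26Fe0.74)3KAlSi3O10(OH)2: molar mass 487.273 g/mol; 2.22×55.845 = 123.976 g → 25.44 wt%.
Fe in (Mg0.12Fe0.88)5Ca2Si8O22(OH)2: molar mass 951.129 g/mol; 4.40×55.845 = 245.718 g → 25.83 wt%.
Difference = 25.44 − 25.83 = -0.39 percentage points.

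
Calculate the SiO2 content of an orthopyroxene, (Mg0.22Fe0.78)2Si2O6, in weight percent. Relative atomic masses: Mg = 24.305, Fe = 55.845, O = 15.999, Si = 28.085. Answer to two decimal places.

48.07 wt%

Formula mass = 249.976 g/mol.
2 Si → 2.0000 mol SiO2 per formula unit; M(SiO2) = 60.083, so SiO2 mass = 120.166 g.
120.166/249.976 × 100 = 48.07 wt%.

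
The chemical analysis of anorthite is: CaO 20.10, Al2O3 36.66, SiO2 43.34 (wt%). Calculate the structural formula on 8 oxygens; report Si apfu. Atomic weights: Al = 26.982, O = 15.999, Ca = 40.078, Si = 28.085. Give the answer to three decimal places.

CaO (M=56.077): mol = 0.35844; Ca = 0.35844, O = 0.35844.
Al2O3 (M=101.961): mol = 0.35955; Al = 0.71910, O = 1.07865.
SiO2 (M=60.083): mol = 0.72134; Si = 0.72134, O = 1.44268.
ΣO = 2.87977; factor = 8/ΣO = 2.77800.
Si apfu = 0.72134 × 2.77800 = 2.004.

2.004 Si apfu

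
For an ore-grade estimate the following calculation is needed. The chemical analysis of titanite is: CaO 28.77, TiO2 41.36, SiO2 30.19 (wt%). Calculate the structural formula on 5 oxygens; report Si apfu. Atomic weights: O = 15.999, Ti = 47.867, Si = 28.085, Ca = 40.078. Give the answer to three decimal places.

28.77 wt% CaO ÷ 56.077 g/mol = 0.51304 mol, giving 0.51304 Ca and 0.51304 O.
41.36 wt% TiO2 ÷ 79.865 g/mol = 0.51787 mol, giving 0.51787 Ti and 1.03574 O.
30.19 wt% SiO2 ÷ 60.083 g/mol = 0.50247 mol, giving 0.50247 Si and 1.00494 O.
Oxygen sums to 2.55372; scaling by 5/2.55372 = 1.95793 puts the formula on 5 O.
Si: 0.50247 × 1.95793 = 0.984 atoms per formula unit.

0.984 Si apfu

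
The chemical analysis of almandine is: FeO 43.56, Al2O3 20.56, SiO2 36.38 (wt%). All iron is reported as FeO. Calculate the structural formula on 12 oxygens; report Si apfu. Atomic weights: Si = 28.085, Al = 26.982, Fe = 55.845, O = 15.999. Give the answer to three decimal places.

FeO: 43.56/71.844 = 0.60631 mol → 0.60631 mol Fe, 0.60631 mol O.
Al2O3: 20.56/101.961 = 0.20165 mol → 0.40330 mol Al, 0.60495 mol O.
SiO2: 36.38/60.083 = 0.60550 mol → 0.60550 mol Si, 1.21100 mol O.
Total oxygen = 2.42226 mol. Normalization factor = 12/2.42226 = 4.95405.
Si per 12 O = 0.60550 × 4.95405 = 3.000.

3.000 Si apfu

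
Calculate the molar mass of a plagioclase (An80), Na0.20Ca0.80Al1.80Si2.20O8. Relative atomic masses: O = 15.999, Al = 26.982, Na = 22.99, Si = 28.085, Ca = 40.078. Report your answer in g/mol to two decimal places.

The formula mass is the sum 0.20×22.99 + 0.80×40.078 + 1.80×26.982 + 2.20×28.085 + 8×15.999.

275.01 g/mol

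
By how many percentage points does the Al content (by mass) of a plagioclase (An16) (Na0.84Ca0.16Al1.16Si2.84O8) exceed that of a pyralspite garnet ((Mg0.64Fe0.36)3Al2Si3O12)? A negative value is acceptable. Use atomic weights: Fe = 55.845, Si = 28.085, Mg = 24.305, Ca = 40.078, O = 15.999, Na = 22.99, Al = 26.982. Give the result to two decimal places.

First mineral: 31.299 g Al in 264.777 g formula = 11.82 wt% Al.
Second mineral: 53.964 g Al in 437.185 g formula = 12.34 wt% Al.
11.82% − 12.34% gives a difference of -0.52 percentage points.

-0.52 percentage points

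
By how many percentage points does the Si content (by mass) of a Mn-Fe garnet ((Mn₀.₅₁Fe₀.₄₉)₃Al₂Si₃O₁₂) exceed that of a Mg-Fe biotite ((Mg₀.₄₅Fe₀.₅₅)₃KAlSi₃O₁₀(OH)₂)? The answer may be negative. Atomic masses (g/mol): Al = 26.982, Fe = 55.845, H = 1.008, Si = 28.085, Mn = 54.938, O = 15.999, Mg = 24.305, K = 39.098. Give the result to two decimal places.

M((Mn₀.₅₁Fe₀.₄₉)₃Al₂Si₃O₁₂) = 496.354 g/mol, so wt% Si = 84.255/496.354 × 100 = 16.97%.
M((Mg₀.₄₅Fe₀.₅₅)₃KAlSi₃O₁₀(OH)₂) = 469.295 g/mol, so wt% Si = 84.255/469.295 × 100 = 17.95%.
16.97 − 17.95 = -0.98 pp.

-0.98 percentage points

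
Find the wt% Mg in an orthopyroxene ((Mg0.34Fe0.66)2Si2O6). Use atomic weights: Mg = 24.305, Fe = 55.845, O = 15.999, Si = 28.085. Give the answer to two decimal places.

M((Mg0.34Fe0.66)2Si2O6) = 242.407 g/mol.
Mg contributes 0.68 × 24.305 = 16.527 g per mole.
16.527/242.407 = 0.0682 → 6.82%.

6.82 wt%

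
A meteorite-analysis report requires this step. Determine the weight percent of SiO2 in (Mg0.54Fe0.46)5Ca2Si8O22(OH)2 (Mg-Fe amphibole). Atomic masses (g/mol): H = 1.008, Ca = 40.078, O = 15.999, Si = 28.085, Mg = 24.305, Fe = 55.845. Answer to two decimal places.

54.32 wt%

Formula mass = 884.895 g/mol.
8 Si → 8.0000 mol SiO2 per formula unit; M(SiO2) = 60.083, so SiO2 mass = 480.664 g.
480.664/884.895 × 100 = 54.32 wt%.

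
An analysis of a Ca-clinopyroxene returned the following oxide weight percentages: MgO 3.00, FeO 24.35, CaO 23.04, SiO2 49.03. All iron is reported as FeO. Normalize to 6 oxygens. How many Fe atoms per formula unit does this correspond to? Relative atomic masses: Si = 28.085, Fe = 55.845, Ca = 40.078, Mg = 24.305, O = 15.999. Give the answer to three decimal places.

MgO: 3.00/40.304 = 0.07443 mol → 0.07443 mol Mg, 0.07443 mol O.
FeO: 24.35/71.844 = 0.33893 mol → 0.33893 mol Fe, 0.33893 mol O.
CaO: 23.04/56.077 = 0.41086 mol → 0.41086 mol Ca, 0.41086 mol O.
SiO2: 49.03/60.083 = 0.81604 mol → 0.81604 mol Si, 1.63208 mol O.
Total oxygen = 2.45630 mol. Normalization factor = 6/2.45630 = 2.44270.
Fe per 6 O = 0.33893 × 2.44270 = 0.828.

0.828 Fe apfu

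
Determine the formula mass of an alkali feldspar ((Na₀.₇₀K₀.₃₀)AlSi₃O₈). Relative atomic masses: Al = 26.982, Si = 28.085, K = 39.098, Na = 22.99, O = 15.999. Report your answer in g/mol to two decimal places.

267.05 g/mol

M = 0.70×22.99 + 0.30×39.098 + 1×26.982 + 3×28.085 + 8×15.999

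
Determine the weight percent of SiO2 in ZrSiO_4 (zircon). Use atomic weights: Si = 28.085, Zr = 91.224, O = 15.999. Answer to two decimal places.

Formula mass = 183.305 g/mol.
1 Si → 1.0000 mol SiO2 per formula unit; M(SiO2) = 60.083, so SiO2 mass = 60.083 g.
60.083/183.305 × 100 = 32.78 wt%.

32.78 wt%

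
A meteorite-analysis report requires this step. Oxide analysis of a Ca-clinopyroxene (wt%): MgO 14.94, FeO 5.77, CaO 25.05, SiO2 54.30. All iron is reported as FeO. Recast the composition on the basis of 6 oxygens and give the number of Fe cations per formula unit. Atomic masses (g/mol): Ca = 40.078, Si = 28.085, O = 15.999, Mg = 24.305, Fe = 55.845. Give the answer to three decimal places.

MgO: 14.94/40.304 = 0.37068 mol → 0.37068 mol Mg, 0.37068 mol O.
FeO: 5.77/71.844 = 0.08031 mol → 0.08031 mol Fe, 0.08031 mol O.
CaO: 25.05/56.077 = 0.44671 mol → 0.44671 mol Ca, 0.44671 mol O.
SiO2: 54.30/60.083 = 0.90375 mol → 0.90375 mol Si, 1.80750 mol O.
Total oxygen = 2.70520 mol. Normalization factor = 6/2.70520 = 2.21795.
Fe per 6 O = 0.08031 × 2.21795 = 0.178.

0.178 Fe apfu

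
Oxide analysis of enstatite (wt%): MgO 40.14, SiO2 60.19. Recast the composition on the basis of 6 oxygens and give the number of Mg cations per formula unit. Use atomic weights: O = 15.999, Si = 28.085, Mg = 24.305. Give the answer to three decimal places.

1.992 Mg apfu

MgO (M=40.304): mol = 0.99593; Mg = 0.99593, O = 0.99593.
SiO2 (M=60.083): mol = 1.00178; Si = 1.00178, O = 2.00356.
ΣO = 2.99949; factor = 6/ΣO = 2.00034.
Mg apfu = 0.99593 × 2.00034 = 1.992.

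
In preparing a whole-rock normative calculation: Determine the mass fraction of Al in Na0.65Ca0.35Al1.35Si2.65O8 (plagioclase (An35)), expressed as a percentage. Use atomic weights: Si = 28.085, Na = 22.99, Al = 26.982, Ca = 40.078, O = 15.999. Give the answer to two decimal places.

Molar mass of Na0.65Ca0.35Al1.35Si2.65O8: 0.65×22.99 + 0.35×40.078 + 1.35×26.982 + 2.65×28.085 + 8×15.999 = 267.814 g/mol.
Mass of Al per formula unit: 1.35 × 26.982 = 36.426 g.
Weight fraction Al = 36.426 / 267.814 = 0.1360.

13.60 wt%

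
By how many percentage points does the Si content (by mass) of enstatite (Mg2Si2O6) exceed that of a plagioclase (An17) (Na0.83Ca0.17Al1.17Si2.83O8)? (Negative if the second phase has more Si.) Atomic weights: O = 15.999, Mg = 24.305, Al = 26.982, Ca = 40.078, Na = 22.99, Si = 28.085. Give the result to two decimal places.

-2.02 percentage points

First mineral: 56.170 g Si in 200.774 g formula = 27.98 wt% Si.
Second mineral: 79.481 g Si in 264.936 g formula = 30.00 wt% Si.
27.98% − 30.00% gives a difference of -2.02 percentage points.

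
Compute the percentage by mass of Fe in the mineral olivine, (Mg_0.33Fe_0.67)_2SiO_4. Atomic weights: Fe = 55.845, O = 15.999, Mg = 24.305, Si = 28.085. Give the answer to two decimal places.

Molar mass of (Mg_0.33Fe_0.67)_2SiO_4: 0.66*24.305 + 1.34*55.845 + 1*28.085 + 4*15.999 = 182.955 g/mol.
Mass of Fe per formula unit: 1.34 × 55.845 = 74.832 g.
Weight fraction Fe = 74.832 / 182.955 = 0.4090.

40.90 mass %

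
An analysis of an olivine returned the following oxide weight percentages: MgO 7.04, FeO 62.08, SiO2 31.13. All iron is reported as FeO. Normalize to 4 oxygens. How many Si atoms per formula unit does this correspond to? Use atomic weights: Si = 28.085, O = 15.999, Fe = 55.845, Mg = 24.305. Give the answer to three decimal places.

0.999 Si apfu

MgO (M=40.304): mol = 0.17467; Mg = 0.17467, O = 0.17467.
FeO (M=71.844): mol = 0.86409; Fe = 0.86409, O = 0.86409.
SiO2 (M=60.083): mol = 0.51812; Si = 0.51812, O = 1.03624.
ΣO = 2.07500; factor = 4/ΣO = 1.92771.
Si apfu = 0.51812 × 1.92771 = 0.999.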